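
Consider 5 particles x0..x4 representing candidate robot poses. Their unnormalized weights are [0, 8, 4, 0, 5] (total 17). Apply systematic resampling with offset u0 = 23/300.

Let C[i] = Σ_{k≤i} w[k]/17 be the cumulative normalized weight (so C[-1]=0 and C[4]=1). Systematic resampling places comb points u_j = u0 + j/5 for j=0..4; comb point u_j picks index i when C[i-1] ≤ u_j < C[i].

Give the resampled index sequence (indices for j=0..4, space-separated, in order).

C = [0, 8/17, 12/17, 12/17, 1]
j=0: u_0=23/300 ∈ [0, 8/17) → index 1
j=1: u_1=83/300 ∈ [0, 8/17) → index 1
j=2: u_2=143/300 ∈ [8/17, 12/17) → index 2
j=3: u_3=203/300 ∈ [8/17, 12/17) → index 2
j=4: u_4=263/300 ∈ [12/17, 1) → index 4

1 1 2 2 4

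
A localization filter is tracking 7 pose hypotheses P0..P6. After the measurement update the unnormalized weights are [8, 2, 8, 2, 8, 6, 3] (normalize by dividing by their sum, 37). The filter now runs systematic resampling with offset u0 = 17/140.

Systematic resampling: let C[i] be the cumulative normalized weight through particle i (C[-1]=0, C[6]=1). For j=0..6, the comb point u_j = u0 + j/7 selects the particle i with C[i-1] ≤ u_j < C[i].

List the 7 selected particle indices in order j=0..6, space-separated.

0 1 2 4 4 5 6

C = [8/37, 10/37, 18/37, 20/37, 28/37, 34/37, 1]
j=0: u_0=17/140 ∈ [0, 8/37) → index 0
j=1: u_1=37/140 ∈ [8/37, 10/37) → index 1
j=2: u_2=57/140 ∈ [10/37, 18/37) → index 2
j=3: u_3=11/20 ∈ [20/37, 28/37) → index 4
j=4: u_4=97/140 ∈ [20/37, 28/37) → index 4
j=5: u_5=117/140 ∈ [28/37, 34/37) → index 5
j=6: u_6=137/140 ∈ [34/37, 1) → index 6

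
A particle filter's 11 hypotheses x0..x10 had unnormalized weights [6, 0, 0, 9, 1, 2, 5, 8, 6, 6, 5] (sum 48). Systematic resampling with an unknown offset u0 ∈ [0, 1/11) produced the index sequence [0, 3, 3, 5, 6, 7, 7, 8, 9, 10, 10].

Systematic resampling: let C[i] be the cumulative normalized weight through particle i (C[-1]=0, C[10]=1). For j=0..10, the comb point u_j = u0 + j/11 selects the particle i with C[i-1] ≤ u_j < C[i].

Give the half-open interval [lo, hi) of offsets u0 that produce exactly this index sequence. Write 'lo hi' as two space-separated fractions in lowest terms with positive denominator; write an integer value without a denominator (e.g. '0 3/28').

C = [1/8, 1/8, 1/8, 5/16, 1/3, 3/8, 23/48, 31/48, 37/48, 43/48, 1]
j=0 picked index 0: u0 ∈ [0, 1/8)
j=1 picked index 3: u0 ∈ [3/88, 39/176)
j=2 picked index 3: u0 ∈ [-5/88, 23/176)
j=3 picked index 5: u0 ∈ [2/33, 9/88)
j=4 picked index 6: u0 ∈ [1/88, 61/528)
j=5 picked index 7: u0 ∈ [13/528, 101/528)
j=6 picked index 7: u0 ∈ [-35/528, 53/528)
j=7 picked index 8: u0 ∈ [5/528, 71/528)
j=8 picked index 9: u0 ∈ [23/528, 89/528)
j=9 picked index 10: u0 ∈ [41/528, 2/11)
j=10 picked index 10: u0 ∈ [-7/528, 1/11)
intersection: [41/528, 1/11)

41/528 1/11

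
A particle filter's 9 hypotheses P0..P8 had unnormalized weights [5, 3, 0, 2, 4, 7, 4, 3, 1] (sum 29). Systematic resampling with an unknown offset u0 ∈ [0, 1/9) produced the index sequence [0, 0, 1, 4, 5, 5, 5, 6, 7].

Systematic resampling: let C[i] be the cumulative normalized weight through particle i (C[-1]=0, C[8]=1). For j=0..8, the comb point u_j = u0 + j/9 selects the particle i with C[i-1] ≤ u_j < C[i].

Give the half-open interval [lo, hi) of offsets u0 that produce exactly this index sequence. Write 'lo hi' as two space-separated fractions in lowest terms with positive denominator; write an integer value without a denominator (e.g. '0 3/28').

10/261 14/261

C = [5/29, 8/29, 8/29, 10/29, 14/29, 21/29, 25/29, 28/29, 1]
j=0 picked index 0: u0 ∈ [0, 5/29)
j=1 picked index 0: u0 ∈ [-1/9, 16/261)
j=2 picked index 1: u0 ∈ [-13/261, 14/261)
j=3 picked index 4: u0 ∈ [1/87, 13/87)
j=4 picked index 5: u0 ∈ [10/261, 73/261)
j=5 picked index 5: u0 ∈ [-19/261, 44/261)
j=6 picked index 5: u0 ∈ [-16/87, 5/87)
j=7 picked index 6: u0 ∈ [-14/261, 22/261)
j=8 picked index 7: u0 ∈ [-7/261, 20/261)
intersection: [10/261, 14/261)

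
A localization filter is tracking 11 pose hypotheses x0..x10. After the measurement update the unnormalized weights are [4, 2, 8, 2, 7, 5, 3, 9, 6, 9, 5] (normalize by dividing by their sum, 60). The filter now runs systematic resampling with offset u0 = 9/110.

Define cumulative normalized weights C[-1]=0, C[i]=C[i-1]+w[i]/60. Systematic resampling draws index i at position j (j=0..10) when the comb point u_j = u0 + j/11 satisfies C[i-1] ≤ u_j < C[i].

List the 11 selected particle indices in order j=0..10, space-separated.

C = [1/15, 1/10, 7/30, 4/15, 23/60, 7/15, 31/60, 2/3, 23/30, 11/12, 1]
j=0: u_0=9/110 ∈ [1/15, 1/10) → index 1
j=1: u_1=19/110 ∈ [1/10, 7/30) → index 2
j=2: u_2=29/110 ∈ [7/30, 4/15) → index 3
j=3: u_3=39/110 ∈ [4/15, 23/60) → index 4
j=4: u_4=49/110 ∈ [23/60, 7/15) → index 5
j=5: u_5=59/110 ∈ [31/60, 2/3) → index 7
j=6: u_6=69/110 ∈ [31/60, 2/3) → index 7
j=7: u_7=79/110 ∈ [2/3, 23/30) → index 8
j=8: u_8=89/110 ∈ [23/30, 11/12) → index 9
j=9: u_9=9/10 ∈ [23/30, 11/12) → index 9
j=10: u_10=109/110 ∈ [11/12, 1) → index 10

1 2 3 4 5 7 7 8 9 9 10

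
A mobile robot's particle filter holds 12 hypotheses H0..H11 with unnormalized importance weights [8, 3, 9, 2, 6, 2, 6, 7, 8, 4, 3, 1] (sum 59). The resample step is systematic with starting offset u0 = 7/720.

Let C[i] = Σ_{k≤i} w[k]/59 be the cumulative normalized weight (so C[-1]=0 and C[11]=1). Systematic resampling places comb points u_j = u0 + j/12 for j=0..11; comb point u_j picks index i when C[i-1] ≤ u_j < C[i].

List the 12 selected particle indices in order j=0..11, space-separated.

C = [8/59, 11/59, 20/59, 22/59, 28/59, 30/59, 36/59, 43/59, 51/59, 55/59, 58/59, 1]
j=0: u_0=7/720 ∈ [0, 8/59) → index 0
j=1: u_1=67/720 ∈ [0, 8/59) → index 0
j=2: u_2=127/720 ∈ [8/59, 11/59) → index 1
j=3: u_3=187/720 ∈ [11/59, 20/59) → index 2
j=4: u_4=247/720 ∈ [20/59, 22/59) → index 3
j=5: u_5=307/720 ∈ [22/59, 28/59) → index 4
j=6: u_6=367/720 ∈ [30/59, 36/59) → index 6
j=7: u_7=427/720 ∈ [30/59, 36/59) → index 6
j=8: u_8=487/720 ∈ [36/59, 43/59) → index 7
j=9: u_9=547/720 ∈ [43/59, 51/59) → index 8
j=10: u_10=607/720 ∈ [43/59, 51/59) → index 8
j=11: u_11=667/720 ∈ [51/59, 55/59) → index 9

0 0 1 2 3 4 6 6 7 8 8 9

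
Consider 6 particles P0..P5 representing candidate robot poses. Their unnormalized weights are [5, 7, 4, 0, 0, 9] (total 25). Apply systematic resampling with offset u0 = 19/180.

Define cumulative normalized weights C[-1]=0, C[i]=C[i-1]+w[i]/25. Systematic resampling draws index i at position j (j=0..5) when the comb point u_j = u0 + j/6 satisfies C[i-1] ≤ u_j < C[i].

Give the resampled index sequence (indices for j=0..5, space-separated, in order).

C = [1/5, 12/25, 16/25, 16/25, 16/25, 1]
j=0: u_0=19/180 ∈ [0, 1/5) → index 0
j=1: u_1=49/180 ∈ [1/5, 12/25) → index 1
j=2: u_2=79/180 ∈ [1/5, 12/25) → index 1
j=3: u_3=109/180 ∈ [12/25, 16/25) → index 2
j=4: u_4=139/180 ∈ [16/25, 1) → index 5
j=5: u_5=169/180 ∈ [16/25, 1) → index 5

0 1 1 2 5 5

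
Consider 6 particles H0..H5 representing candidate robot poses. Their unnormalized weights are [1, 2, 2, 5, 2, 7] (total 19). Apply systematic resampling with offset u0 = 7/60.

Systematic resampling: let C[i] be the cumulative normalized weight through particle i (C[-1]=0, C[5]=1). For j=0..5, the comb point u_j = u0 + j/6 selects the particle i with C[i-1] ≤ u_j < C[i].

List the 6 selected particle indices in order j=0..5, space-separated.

1 3 3 4 5 5

C = [1/19, 3/19, 5/19, 10/19, 12/19, 1]
j=0: u_0=7/60 ∈ [1/19, 3/19) → index 1
j=1: u_1=17/60 ∈ [5/19, 10/19) → index 3
j=2: u_2=9/20 ∈ [5/19, 10/19) → index 3
j=3: u_3=37/60 ∈ [10/19, 12/19) → index 4
j=4: u_4=47/60 ∈ [12/19, 1) → index 5
j=5: u_5=19/20 ∈ [12/19, 1) → index 5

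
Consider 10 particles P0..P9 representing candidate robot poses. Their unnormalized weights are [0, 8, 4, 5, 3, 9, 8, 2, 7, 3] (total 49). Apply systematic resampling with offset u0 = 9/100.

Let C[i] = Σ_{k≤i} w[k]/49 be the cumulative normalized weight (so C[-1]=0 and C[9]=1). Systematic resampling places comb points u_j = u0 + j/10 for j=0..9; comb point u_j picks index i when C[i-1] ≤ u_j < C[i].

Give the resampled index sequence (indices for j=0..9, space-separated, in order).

C = [0, 8/49, 12/49, 17/49, 20/49, 29/49, 37/49, 39/49, 46/49, 1]
j=0: u_0=9/100 ∈ [0, 8/49) → index 1
j=1: u_1=19/100 ∈ [8/49, 12/49) → index 2
j=2: u_2=29/100 ∈ [12/49, 17/49) → index 3
j=3: u_3=39/100 ∈ [17/49, 20/49) → index 4
j=4: u_4=49/100 ∈ [20/49, 29/49) → index 5
j=5: u_5=59/100 ∈ [20/49, 29/49) → index 5
j=6: u_6=69/100 ∈ [29/49, 37/49) → index 6
j=7: u_7=79/100 ∈ [37/49, 39/49) → index 7
j=8: u_8=89/100 ∈ [39/49, 46/49) → index 8
j=9: u_9=99/100 ∈ [46/49, 1) → index 9

1 2 3 4 5 5 6 7 8 9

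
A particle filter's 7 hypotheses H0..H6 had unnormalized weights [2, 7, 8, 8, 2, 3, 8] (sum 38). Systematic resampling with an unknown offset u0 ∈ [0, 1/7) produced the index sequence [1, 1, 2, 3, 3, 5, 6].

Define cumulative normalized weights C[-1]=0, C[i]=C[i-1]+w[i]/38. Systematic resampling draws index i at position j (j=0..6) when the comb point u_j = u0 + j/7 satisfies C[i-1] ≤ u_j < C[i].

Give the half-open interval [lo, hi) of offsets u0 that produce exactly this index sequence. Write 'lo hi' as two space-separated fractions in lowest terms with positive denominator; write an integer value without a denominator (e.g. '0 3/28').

C = [1/19, 9/38, 17/38, 25/38, 27/38, 15/19, 1]
j=0 picked index 1: u0 ∈ [1/19, 9/38)
j=1 picked index 1: u0 ∈ [-12/133, 25/266)
j=2 picked index 2: u0 ∈ [-13/266, 43/266)
j=3 picked index 3: u0 ∈ [5/266, 61/266)
j=4 picked index 3: u0 ∈ [-33/266, 23/266)
j=5 picked index 5: u0 ∈ [-1/266, 10/133)
j=6 picked index 6: u0 ∈ [-9/133, 1/7)
intersection: [1/19, 10/133)

1/19 10/133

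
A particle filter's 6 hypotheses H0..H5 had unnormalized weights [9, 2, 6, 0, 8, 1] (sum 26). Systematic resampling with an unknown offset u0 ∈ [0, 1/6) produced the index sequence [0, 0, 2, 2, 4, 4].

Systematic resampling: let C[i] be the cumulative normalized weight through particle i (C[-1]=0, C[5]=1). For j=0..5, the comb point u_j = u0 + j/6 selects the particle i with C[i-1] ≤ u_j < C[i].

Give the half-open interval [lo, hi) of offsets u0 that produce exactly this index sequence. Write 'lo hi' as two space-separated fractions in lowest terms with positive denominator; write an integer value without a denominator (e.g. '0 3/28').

C = [9/26, 11/26, 17/26, 17/26, 25/26, 1]
j=0 picked index 0: u0 ∈ [0, 9/26)
j=1 picked index 0: u0 ∈ [-1/6, 7/39)
j=2 picked index 2: u0 ∈ [7/78, 25/78)
j=3 picked index 2: u0 ∈ [-1/13, 2/13)
j=4 picked index 4: u0 ∈ [-1/78, 23/78)
j=5 picked index 4: u0 ∈ [-7/39, 5/39)
intersection: [7/78, 5/39)

7/78 5/39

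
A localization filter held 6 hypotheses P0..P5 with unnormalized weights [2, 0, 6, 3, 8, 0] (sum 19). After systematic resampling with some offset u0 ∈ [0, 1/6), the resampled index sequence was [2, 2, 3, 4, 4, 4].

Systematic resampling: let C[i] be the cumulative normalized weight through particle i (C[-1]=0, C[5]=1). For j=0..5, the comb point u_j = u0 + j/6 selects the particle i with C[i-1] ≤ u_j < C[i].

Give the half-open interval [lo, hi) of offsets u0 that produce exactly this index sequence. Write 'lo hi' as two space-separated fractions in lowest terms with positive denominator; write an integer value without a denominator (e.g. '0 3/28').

2/19 1/6

C = [2/19, 2/19, 8/19, 11/19, 1, 1]
j=0 picked index 2: u0 ∈ [2/19, 8/19)
j=1 picked index 2: u0 ∈ [-7/114, 29/114)
j=2 picked index 3: u0 ∈ [5/57, 14/57)
j=3 picked index 4: u0 ∈ [3/38, 1/2)
j=4 picked index 4: u0 ∈ [-5/57, 1/3)
j=5 picked index 4: u0 ∈ [-29/114, 1/6)
intersection: [2/19, 1/6)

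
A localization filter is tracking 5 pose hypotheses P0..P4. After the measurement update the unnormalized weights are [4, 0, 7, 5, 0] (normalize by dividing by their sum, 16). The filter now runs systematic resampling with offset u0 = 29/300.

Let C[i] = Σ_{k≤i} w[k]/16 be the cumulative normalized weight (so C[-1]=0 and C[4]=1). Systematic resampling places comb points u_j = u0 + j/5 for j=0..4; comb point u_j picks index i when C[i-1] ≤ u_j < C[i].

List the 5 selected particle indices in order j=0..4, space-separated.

C = [1/4, 1/4, 11/16, 1, 1]
j=0: u_0=29/300 ∈ [0, 1/4) → index 0
j=1: u_1=89/300 ∈ [1/4, 11/16) → index 2
j=2: u_2=149/300 ∈ [1/4, 11/16) → index 2
j=3: u_3=209/300 ∈ [11/16, 1) → index 3
j=4: u_4=269/300 ∈ [11/16, 1) → index 3

0 2 2 3 3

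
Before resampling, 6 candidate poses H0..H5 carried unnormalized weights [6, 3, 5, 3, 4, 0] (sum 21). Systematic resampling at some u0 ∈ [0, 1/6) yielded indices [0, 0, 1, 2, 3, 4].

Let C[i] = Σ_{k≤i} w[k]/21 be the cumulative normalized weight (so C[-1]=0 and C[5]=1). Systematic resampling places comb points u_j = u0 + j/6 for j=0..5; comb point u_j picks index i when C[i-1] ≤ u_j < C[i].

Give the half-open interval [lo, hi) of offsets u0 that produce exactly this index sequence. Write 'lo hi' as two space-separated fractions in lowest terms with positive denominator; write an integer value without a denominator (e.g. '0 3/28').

0 2/21

C = [2/7, 3/7, 2/3, 17/21, 1, 1]
j=0 picked index 0: u0 ∈ [0, 2/7)
j=1 picked index 0: u0 ∈ [-1/6, 5/42)
j=2 picked index 1: u0 ∈ [-1/21, 2/21)
j=3 picked index 2: u0 ∈ [-1/14, 1/6)
j=4 picked index 3: u0 ∈ [0, 1/7)
j=5 picked index 4: u0 ∈ [-1/42, 1/6)
intersection: [0, 2/21)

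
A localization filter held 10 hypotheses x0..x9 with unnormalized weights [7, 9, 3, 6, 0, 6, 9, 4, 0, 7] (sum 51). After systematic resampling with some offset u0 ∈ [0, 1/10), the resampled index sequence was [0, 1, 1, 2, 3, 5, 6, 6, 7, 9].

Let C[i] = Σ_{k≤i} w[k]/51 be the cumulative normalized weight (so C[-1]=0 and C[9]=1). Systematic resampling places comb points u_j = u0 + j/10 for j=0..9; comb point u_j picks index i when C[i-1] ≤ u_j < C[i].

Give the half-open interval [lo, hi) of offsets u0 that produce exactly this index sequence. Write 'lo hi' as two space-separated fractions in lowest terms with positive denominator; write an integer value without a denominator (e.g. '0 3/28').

19/510 16/255

C = [7/51, 16/51, 19/51, 25/51, 25/51, 31/51, 40/51, 44/51, 44/51, 1]
j=0 picked index 0: u0 ∈ [0, 7/51)
j=1 picked index 1: u0 ∈ [19/510, 109/510)
j=2 picked index 1: u0 ∈ [-16/255, 29/255)
j=3 picked index 2: u0 ∈ [7/510, 37/510)
j=4 picked index 3: u0 ∈ [-7/255, 23/255)
j=5 picked index 5: u0 ∈ [-1/102, 11/102)
j=6 picked index 6: u0 ∈ [2/255, 47/255)
j=7 picked index 6: u0 ∈ [-47/510, 43/510)
j=8 picked index 7: u0 ∈ [-4/255, 16/255)
j=9 picked index 9: u0 ∈ [-19/510, 1/10)
intersection: [19/510, 16/255)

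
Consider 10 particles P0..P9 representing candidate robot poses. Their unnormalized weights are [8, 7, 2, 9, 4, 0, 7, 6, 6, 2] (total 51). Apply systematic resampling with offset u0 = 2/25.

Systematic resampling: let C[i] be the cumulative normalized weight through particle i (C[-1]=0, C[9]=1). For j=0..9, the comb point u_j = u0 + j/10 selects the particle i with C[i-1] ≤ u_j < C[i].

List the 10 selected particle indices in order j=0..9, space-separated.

0 1 1 3 3 4 6 7 8 9

C = [8/51, 5/17, 1/3, 26/51, 10/17, 10/17, 37/51, 43/51, 49/51, 1]
j=0: u_0=2/25 ∈ [0, 8/51) → index 0
j=1: u_1=9/50 ∈ [8/51, 5/17) → index 1
j=2: u_2=7/25 ∈ [8/51, 5/17) → index 1
j=3: u_3=19/50 ∈ [1/3, 26/51) → index 3
j=4: u_4=12/25 ∈ [1/3, 26/51) → index 3
j=5: u_5=29/50 ∈ [26/51, 10/17) → index 4
j=6: u_6=17/25 ∈ [10/17, 37/51) → index 6
j=7: u_7=39/50 ∈ [37/51, 43/51) → index 7
j=8: u_8=22/25 ∈ [43/51, 49/51) → index 8
j=9: u_9=49/50 ∈ [49/51, 1) → index 9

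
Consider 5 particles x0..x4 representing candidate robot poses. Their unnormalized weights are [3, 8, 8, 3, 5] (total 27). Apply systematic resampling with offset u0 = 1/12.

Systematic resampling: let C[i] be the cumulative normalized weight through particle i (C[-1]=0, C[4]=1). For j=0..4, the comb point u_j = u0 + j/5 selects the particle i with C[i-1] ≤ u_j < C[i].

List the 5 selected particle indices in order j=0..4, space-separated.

C = [1/9, 11/27, 19/27, 22/27, 1]
j=0: u_0=1/12 ∈ [0, 1/9) → index 0
j=1: u_1=17/60 ∈ [1/9, 11/27) → index 1
j=2: u_2=29/60 ∈ [11/27, 19/27) → index 2
j=3: u_3=41/60 ∈ [11/27, 19/27) → index 2
j=4: u_4=53/60 ∈ [22/27, 1) → index 4

0 1 2 2 4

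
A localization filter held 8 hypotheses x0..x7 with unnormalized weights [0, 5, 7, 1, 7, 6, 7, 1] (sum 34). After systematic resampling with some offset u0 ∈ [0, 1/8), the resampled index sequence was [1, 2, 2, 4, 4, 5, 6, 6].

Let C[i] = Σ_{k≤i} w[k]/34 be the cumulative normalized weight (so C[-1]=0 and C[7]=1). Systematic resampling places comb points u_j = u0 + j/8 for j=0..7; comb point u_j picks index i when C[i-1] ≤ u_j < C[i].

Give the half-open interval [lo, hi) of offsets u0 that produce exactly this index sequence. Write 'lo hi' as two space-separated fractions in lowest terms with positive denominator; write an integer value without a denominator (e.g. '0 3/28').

C = [0, 5/34, 6/17, 13/34, 10/17, 13/17, 33/34, 1]
j=0 picked index 1: u0 ∈ [0, 5/34)
j=1 picked index 2: u0 ∈ [3/136, 31/136)
j=2 picked index 2: u0 ∈ [-7/68, 7/68)
j=3 picked index 4: u0 ∈ [1/136, 29/136)
j=4 picked index 4: u0 ∈ [-2/17, 3/34)
j=5 picked index 5: u0 ∈ [-5/136, 19/136)
j=6 picked index 6: u0 ∈ [1/68, 15/68)
j=7 picked index 6: u0 ∈ [-15/136, 13/136)
intersection: [3/136, 3/34)

3/136 3/34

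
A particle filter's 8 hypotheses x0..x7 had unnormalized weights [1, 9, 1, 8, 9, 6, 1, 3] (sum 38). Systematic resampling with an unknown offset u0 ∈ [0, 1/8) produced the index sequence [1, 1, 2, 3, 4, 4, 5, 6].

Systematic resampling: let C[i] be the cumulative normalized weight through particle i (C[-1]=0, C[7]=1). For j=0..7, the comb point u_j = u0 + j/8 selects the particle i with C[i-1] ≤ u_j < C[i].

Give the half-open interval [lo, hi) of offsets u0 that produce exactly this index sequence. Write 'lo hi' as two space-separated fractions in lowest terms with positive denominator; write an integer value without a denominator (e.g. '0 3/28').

1/38 3/76

C = [1/38, 5/19, 11/38, 1/2, 14/19, 17/19, 35/38, 1]
j=0 picked index 1: u0 ∈ [1/38, 5/19)
j=1 picked index 1: u0 ∈ [-15/152, 21/152)
j=2 picked index 2: u0 ∈ [1/76, 3/76)
j=3 picked index 3: u0 ∈ [-13/152, 1/8)
j=4 picked index 4: u0 ∈ [0, 9/38)
j=5 picked index 4: u0 ∈ [-1/8, 17/152)
j=6 picked index 5: u0 ∈ [-1/76, 11/76)
j=7 picked index 6: u0 ∈ [3/152, 7/152)
intersection: [1/38, 3/76)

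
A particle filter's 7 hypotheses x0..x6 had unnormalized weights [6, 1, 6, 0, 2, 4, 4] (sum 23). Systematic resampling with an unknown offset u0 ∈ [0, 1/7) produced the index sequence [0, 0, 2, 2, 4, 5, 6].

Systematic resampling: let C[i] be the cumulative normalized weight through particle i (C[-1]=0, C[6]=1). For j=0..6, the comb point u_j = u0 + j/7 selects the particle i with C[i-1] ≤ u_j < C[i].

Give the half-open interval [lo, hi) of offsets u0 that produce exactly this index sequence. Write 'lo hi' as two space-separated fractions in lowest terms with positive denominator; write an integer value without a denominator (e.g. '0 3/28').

C = [6/23, 7/23, 13/23, 13/23, 15/23, 19/23, 1]
j=0 picked index 0: u0 ∈ [0, 6/23)
j=1 picked index 0: u0 ∈ [-1/7, 19/161)
j=2 picked index 2: u0 ∈ [3/161, 45/161)
j=3 picked index 2: u0 ∈ [-20/161, 22/161)
j=4 picked index 4: u0 ∈ [-1/161, 13/161)
j=5 picked index 5: u0 ∈ [-10/161, 18/161)
j=6 picked index 6: u0 ∈ [-5/161, 1/7)
intersection: [3/161, 13/161)

3/161 13/161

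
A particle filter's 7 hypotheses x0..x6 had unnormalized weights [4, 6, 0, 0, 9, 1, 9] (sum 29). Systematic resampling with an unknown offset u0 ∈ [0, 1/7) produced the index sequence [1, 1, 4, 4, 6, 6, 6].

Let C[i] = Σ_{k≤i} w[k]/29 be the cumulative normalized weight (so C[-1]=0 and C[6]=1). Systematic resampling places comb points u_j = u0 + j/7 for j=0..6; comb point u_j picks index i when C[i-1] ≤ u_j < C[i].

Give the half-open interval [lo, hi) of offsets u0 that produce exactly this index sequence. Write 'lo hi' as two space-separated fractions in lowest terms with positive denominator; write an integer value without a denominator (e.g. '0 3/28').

4/29 1/7

C = [4/29, 10/29, 10/29, 10/29, 19/29, 20/29, 1]
j=0 picked index 1: u0 ∈ [4/29, 10/29)
j=1 picked index 1: u0 ∈ [-1/203, 41/203)
j=2 picked index 4: u0 ∈ [12/203, 75/203)
j=3 picked index 4: u0 ∈ [-17/203, 46/203)
j=4 picked index 6: u0 ∈ [24/203, 3/7)
j=5 picked index 6: u0 ∈ [-5/203, 2/7)
j=6 picked index 6: u0 ∈ [-34/203, 1/7)
intersection: [4/29, 1/7)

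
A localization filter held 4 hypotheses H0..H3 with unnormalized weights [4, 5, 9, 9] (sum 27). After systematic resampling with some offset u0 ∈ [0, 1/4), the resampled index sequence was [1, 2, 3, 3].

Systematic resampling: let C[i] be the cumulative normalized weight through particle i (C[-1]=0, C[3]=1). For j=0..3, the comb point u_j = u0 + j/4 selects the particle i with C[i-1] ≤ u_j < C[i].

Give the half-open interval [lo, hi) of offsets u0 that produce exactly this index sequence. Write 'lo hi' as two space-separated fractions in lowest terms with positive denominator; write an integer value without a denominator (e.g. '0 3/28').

C = [4/27, 1/3, 2/3, 1]
j=0 picked index 1: u0 ∈ [4/27, 1/3)
j=1 picked index 2: u0 ∈ [1/12, 5/12)
j=2 picked index 3: u0 ∈ [1/6, 1/2)
j=3 picked index 3: u0 ∈ [-1/12, 1/4)
intersection: [1/6, 1/4)

1/6 1/4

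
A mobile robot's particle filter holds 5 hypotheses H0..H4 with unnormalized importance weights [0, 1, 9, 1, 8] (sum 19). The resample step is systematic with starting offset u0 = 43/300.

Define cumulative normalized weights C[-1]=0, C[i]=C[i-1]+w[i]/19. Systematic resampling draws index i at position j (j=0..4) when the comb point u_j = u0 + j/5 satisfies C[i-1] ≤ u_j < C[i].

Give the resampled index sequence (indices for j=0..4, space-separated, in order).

C = [0, 1/19, 10/19, 11/19, 1]
j=0: u_0=43/300 ∈ [1/19, 10/19) → index 2
j=1: u_1=103/300 ∈ [1/19, 10/19) → index 2
j=2: u_2=163/300 ∈ [10/19, 11/19) → index 3
j=3: u_3=223/300 ∈ [11/19, 1) → index 4
j=4: u_4=283/300 ∈ [11/19, 1) → index 4

2 2 3 4 4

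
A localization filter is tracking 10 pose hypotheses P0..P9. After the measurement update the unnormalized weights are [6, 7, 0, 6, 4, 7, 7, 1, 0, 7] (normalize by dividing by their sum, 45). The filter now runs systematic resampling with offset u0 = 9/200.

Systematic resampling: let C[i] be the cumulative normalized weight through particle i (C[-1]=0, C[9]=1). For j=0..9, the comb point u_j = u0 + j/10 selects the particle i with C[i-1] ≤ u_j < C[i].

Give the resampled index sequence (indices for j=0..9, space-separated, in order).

C = [2/15, 13/45, 13/45, 19/45, 23/45, 2/3, 37/45, 38/45, 38/45, 1]
j=0: u_0=9/200 ∈ [0, 2/15) → index 0
j=1: u_1=29/200 ∈ [2/15, 13/45) → index 1
j=2: u_2=49/200 ∈ [2/15, 13/45) → index 1
j=3: u_3=69/200 ∈ [13/45, 19/45) → index 3
j=4: u_4=89/200 ∈ [19/45, 23/45) → index 4
j=5: u_5=109/200 ∈ [23/45, 2/3) → index 5
j=6: u_6=129/200 ∈ [23/45, 2/3) → index 5
j=7: u_7=149/200 ∈ [2/3, 37/45) → index 6
j=8: u_8=169/200 ∈ [38/45, 1) → index 9
j=9: u_9=189/200 ∈ [38/45, 1) → index 9

0 1 1 3 4 5 5 6 9 9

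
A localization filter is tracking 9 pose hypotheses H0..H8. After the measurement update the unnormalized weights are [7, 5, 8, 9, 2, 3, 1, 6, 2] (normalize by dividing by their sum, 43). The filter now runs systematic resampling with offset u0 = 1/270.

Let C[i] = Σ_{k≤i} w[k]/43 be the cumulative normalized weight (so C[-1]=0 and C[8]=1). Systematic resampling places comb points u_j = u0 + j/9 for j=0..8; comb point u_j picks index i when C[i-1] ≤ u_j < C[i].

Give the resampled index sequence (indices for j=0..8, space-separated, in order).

0 0 1 2 2 3 3 5 7

C = [7/43, 12/43, 20/43, 29/43, 31/43, 34/43, 35/43, 41/43, 1]
j=0: u_0=1/270 ∈ [0, 7/43) → index 0
j=1: u_1=31/270 ∈ [0, 7/43) → index 0
j=2: u_2=61/270 ∈ [7/43, 12/43) → index 1
j=3: u_3=91/270 ∈ [12/43, 20/43) → index 2
j=4: u_4=121/270 ∈ [12/43, 20/43) → index 2
j=5: u_5=151/270 ∈ [20/43, 29/43) → index 3
j=6: u_6=181/270 ∈ [20/43, 29/43) → index 3
j=7: u_7=211/270 ∈ [31/43, 34/43) → index 5
j=8: u_8=241/270 ∈ [35/43, 41/43) → index 7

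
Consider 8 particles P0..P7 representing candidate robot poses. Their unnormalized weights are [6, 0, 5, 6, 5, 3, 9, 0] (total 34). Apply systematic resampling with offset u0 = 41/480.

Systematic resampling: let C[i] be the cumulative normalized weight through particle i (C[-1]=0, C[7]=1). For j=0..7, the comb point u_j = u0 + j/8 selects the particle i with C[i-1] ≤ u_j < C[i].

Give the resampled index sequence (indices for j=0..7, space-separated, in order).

C = [3/17, 3/17, 11/34, 1/2, 11/17, 25/34, 1, 1]
j=0: u_0=41/480 ∈ [0, 3/17) → index 0
j=1: u_1=101/480 ∈ [3/17, 11/34) → index 2
j=2: u_2=161/480 ∈ [11/34, 1/2) → index 3
j=3: u_3=221/480 ∈ [11/34, 1/2) → index 3
j=4: u_4=281/480 ∈ [1/2, 11/17) → index 4
j=5: u_5=341/480 ∈ [11/17, 25/34) → index 5
j=6: u_6=401/480 ∈ [25/34, 1) → index 6
j=7: u_7=461/480 ∈ [25/34, 1) → index 6

0 2 3 3 4 5 6 6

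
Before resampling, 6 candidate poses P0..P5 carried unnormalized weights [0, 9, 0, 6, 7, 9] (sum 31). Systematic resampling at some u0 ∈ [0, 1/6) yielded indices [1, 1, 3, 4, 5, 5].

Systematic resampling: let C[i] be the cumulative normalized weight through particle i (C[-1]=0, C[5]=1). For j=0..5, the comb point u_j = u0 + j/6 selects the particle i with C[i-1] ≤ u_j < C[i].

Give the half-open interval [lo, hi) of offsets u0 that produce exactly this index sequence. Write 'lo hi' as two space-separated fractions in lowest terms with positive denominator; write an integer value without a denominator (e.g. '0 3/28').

C = [0, 9/31, 9/31, 15/31, 22/31, 1]
j=0 picked index 1: u0 ∈ [0, 9/31)
j=1 picked index 1: u0 ∈ [-1/6, 23/186)
j=2 picked index 3: u0 ∈ [-4/93, 14/93)
j=3 picked index 4: u0 ∈ [-1/62, 13/62)
j=4 picked index 5: u0 ∈ [4/93, 1/3)
j=5 picked index 5: u0 ∈ [-23/186, 1/6)
intersection: [4/93, 23/186)

4/93 23/186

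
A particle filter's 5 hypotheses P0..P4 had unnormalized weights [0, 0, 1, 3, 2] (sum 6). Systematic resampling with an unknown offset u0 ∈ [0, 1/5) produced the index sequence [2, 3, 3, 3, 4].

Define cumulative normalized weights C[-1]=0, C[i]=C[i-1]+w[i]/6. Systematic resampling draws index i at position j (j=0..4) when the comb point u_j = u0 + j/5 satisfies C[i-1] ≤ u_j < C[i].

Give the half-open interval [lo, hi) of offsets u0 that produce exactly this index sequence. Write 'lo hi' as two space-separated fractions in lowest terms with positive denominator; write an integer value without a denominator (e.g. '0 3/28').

C = [0, 0, 1/6, 2/3, 1]
j=0 picked index 2: u0 ∈ [0, 1/6)
j=1 picked index 3: u0 ∈ [-1/30, 7/15)
j=2 picked index 3: u0 ∈ [-7/30, 4/15)
j=3 picked index 3: u0 ∈ [-13/30, 1/15)
j=4 picked index 4: u0 ∈ [-2/15, 1/5)
intersection: [0, 1/15)

0 1/15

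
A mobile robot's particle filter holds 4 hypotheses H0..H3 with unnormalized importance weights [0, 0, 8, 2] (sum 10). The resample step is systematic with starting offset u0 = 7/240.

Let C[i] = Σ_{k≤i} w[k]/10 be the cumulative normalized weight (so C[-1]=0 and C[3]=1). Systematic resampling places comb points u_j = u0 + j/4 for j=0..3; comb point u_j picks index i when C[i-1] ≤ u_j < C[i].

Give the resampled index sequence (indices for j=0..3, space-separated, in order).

C = [0, 0, 4/5, 1]
j=0: u_0=7/240 ∈ [0, 4/5) → index 2
j=1: u_1=67/240 ∈ [0, 4/5) → index 2
j=2: u_2=127/240 ∈ [0, 4/5) → index 2
j=3: u_3=187/240 ∈ [0, 4/5) → index 2

2 2 2 2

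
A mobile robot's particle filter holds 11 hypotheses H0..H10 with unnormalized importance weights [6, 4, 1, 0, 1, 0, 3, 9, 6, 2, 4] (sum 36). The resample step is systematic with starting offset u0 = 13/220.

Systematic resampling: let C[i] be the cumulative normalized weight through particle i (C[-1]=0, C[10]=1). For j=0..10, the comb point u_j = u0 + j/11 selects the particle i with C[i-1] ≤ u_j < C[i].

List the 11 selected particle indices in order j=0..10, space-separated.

C = [1/6, 5/18, 11/36, 11/36, 1/3, 1/3, 5/12, 2/3, 5/6, 8/9, 1]
j=0: u_0=13/220 ∈ [0, 1/6) → index 0
j=1: u_1=3/20 ∈ [0, 1/6) → index 0
j=2: u_2=53/220 ∈ [1/6, 5/18) → index 1
j=3: u_3=73/220 ∈ [11/36, 1/3) → index 4
j=4: u_4=93/220 ∈ [5/12, 2/3) → index 7
j=5: u_5=113/220 ∈ [5/12, 2/3) → index 7
j=6: u_6=133/220 ∈ [5/12, 2/3) → index 7
j=7: u_7=153/220 ∈ [2/3, 5/6) → index 8
j=8: u_8=173/220 ∈ [2/3, 5/6) → index 8
j=9: u_9=193/220 ∈ [5/6, 8/9) → index 9
j=10: u_10=213/220 ∈ [8/9, 1) → index 10

0 0 1 4 7 7 7 8 8 9 10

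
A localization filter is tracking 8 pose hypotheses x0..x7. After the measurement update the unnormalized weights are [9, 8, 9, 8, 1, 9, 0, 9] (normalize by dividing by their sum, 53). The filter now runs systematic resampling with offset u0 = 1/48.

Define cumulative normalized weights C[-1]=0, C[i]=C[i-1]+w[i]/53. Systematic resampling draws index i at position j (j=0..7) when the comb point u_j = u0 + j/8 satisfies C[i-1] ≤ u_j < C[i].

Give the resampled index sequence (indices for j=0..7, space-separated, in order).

C = [9/53, 17/53, 26/53, 34/53, 35/53, 44/53, 44/53, 1]
j=0: u_0=1/48 ∈ [0, 9/53) → index 0
j=1: u_1=7/48 ∈ [0, 9/53) → index 0
j=2: u_2=13/48 ∈ [9/53, 17/53) → index 1
j=3: u_3=19/48 ∈ [17/53, 26/53) → index 2
j=4: u_4=25/48 ∈ [26/53, 34/53) → index 3
j=5: u_5=31/48 ∈ [34/53, 35/53) → index 4
j=6: u_6=37/48 ∈ [35/53, 44/53) → index 5
j=7: u_7=43/48 ∈ [44/53, 1) → index 7

0 0 1 2 3 4 5 7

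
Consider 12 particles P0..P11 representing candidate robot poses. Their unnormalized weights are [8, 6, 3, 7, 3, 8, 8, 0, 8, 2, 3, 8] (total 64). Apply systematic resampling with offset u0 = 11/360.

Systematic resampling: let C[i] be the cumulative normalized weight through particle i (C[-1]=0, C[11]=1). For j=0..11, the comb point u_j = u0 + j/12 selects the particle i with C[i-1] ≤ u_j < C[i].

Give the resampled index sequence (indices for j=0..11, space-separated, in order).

C = [1/8, 7/32, 17/64, 3/8, 27/64, 35/64, 43/64, 43/64, 51/64, 53/64, 7/8, 1]
j=0: u_0=11/360 ∈ [0, 1/8) → index 0
j=1: u_1=41/360 ∈ [0, 1/8) → index 0
j=2: u_2=71/360 ∈ [1/8, 7/32) → index 1
j=3: u_3=101/360 ∈ [17/64, 3/8) → index 3
j=4: u_4=131/360 ∈ [17/64, 3/8) → index 3
j=5: u_5=161/360 ∈ [27/64, 35/64) → index 5
j=6: u_6=191/360 ∈ [27/64, 35/64) → index 5
j=7: u_7=221/360 ∈ [35/64, 43/64) → index 6
j=8: u_8=251/360 ∈ [43/64, 51/64) → index 8
j=9: u_9=281/360 ∈ [43/64, 51/64) → index 8
j=10: u_10=311/360 ∈ [53/64, 7/8) → index 10
j=11: u_11=341/360 ∈ [7/8, 1) → index 11

0 0 1 3 3 5 5 6 8 8 10 11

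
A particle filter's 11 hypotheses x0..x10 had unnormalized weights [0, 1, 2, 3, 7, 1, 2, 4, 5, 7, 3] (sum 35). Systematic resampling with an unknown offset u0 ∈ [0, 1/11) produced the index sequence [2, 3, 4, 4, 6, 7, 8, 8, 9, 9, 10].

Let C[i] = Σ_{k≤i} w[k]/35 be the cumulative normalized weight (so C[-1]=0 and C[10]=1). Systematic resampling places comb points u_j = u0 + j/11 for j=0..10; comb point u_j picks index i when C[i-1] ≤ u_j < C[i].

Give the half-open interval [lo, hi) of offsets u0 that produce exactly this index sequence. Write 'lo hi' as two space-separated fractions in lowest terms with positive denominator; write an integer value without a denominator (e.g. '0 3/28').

2/55 6/77

C = [0, 1/35, 3/35, 6/35, 13/35, 2/5, 16/35, 4/7, 5/7, 32/35, 1]
j=0 picked index 2: u0 ∈ [1/35, 3/35)
j=1 picked index 3: u0 ∈ [-2/385, 31/385)
j=2 picked index 4: u0 ∈ [-4/385, 73/385)
j=3 picked index 4: u0 ∈ [-39/385, 38/385)
j=4 picked index 6: u0 ∈ [2/55, 36/385)
j=5 picked index 7: u0 ∈ [1/385, 9/77)
j=6 picked index 8: u0 ∈ [2/77, 13/77)
j=7 picked index 8: u0 ∈ [-5/77, 6/77)
j=8 picked index 9: u0 ∈ [-1/77, 72/385)
j=9 picked index 9: u0 ∈ [-8/77, 37/385)
j=10 picked index 10: u0 ∈ [2/385, 1/11)
intersection: [2/55, 6/77)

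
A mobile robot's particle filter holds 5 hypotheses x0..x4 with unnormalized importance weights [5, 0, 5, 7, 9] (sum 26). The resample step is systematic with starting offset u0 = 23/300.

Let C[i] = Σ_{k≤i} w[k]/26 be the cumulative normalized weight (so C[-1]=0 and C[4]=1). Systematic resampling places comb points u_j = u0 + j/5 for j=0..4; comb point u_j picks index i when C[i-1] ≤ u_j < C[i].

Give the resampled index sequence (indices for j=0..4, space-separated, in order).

0 2 3 4 4

C = [5/26, 5/26, 5/13, 17/26, 1]
j=0: u_0=23/300 ∈ [0, 5/26) → index 0
j=1: u_1=83/300 ∈ [5/26, 5/13) → index 2
j=2: u_2=143/300 ∈ [5/13, 17/26) → index 3
j=3: u_3=203/300 ∈ [17/26, 1) → index 4
j=4: u_4=263/300 ∈ [17/26, 1) → index 4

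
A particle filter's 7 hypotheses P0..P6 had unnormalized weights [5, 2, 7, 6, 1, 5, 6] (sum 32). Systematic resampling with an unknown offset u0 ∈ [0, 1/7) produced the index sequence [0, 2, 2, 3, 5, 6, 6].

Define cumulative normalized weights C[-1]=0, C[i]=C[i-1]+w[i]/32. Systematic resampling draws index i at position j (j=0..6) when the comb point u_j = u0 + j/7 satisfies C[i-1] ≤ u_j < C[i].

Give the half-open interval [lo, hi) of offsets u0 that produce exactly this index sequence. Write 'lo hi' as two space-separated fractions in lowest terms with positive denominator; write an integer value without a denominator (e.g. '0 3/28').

11/112 1/7

C = [5/32, 7/32, 7/16, 5/8, 21/32, 13/16, 1]
j=0 picked index 0: u0 ∈ [0, 5/32)
j=1 picked index 2: u0 ∈ [17/224, 33/112)
j=2 picked index 2: u0 ∈ [-15/224, 17/112)
j=3 picked index 3: u0 ∈ [1/112, 11/56)
j=4 picked index 5: u0 ∈ [19/224, 27/112)
j=5 picked index 6: u0 ∈ [11/112, 2/7)
j=6 picked index 6: u0 ∈ [-5/112, 1/7)
intersection: [11/112, 1/7)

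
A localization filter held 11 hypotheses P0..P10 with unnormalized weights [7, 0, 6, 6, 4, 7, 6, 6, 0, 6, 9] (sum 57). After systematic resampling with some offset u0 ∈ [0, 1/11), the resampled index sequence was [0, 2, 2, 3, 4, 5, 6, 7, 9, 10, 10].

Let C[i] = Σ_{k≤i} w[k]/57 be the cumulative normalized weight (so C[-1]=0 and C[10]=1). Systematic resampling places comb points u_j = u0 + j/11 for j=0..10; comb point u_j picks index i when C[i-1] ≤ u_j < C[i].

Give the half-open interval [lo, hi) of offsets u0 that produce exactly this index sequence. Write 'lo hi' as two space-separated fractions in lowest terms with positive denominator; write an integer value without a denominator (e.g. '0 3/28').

C = [7/57, 7/57, 13/57, 1/3, 23/57, 10/19, 12/19, 14/19, 14/19, 16/19, 1]
j=0 picked index 0: u0 ∈ [0, 7/57)
j=1 picked index 2: u0 ∈ [20/627, 86/627)
j=2 picked index 2: u0 ∈ [-37/627, 29/627)
j=3 picked index 3: u0 ∈ [-28/627, 2/33)
j=4 picked index 4: u0 ∈ [-1/33, 25/627)
j=5 picked index 5: u0 ∈ [-32/627, 15/209)
j=6 picked index 6: u0 ∈ [-4/209, 18/209)
j=7 picked index 7: u0 ∈ [-1/209, 21/209)
j=8 picked index 9: u0 ∈ [2/209, 24/209)
j=9 picked index 10: u0 ∈ [5/209, 2/11)
j=10 picked index 10: u0 ∈ [-14/209, 1/11)
intersection: [20/627, 25/627)

20/627 25/627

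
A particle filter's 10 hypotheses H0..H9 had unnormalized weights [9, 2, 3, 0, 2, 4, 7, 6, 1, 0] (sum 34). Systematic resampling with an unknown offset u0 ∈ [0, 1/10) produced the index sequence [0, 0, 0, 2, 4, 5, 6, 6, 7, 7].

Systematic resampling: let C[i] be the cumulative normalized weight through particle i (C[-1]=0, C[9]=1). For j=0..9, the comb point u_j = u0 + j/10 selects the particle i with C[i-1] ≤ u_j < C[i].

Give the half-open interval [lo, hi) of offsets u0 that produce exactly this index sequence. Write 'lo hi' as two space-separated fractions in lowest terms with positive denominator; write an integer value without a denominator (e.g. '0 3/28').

2/85 11/170

C = [9/34, 11/34, 7/17, 7/17, 8/17, 10/17, 27/34, 33/34, 1, 1]
j=0 picked index 0: u0 ∈ [0, 9/34)
j=1 picked index 0: u0 ∈ [-1/10, 14/85)
j=2 picked index 0: u0 ∈ [-1/5, 11/170)
j=3 picked index 2: u0 ∈ [2/85, 19/170)
j=4 picked index 4: u0 ∈ [1/85, 6/85)
j=5 picked index 5: u0 ∈ [-1/34, 3/34)
j=6 picked index 6: u0 ∈ [-1/85, 33/170)
j=7 picked index 6: u0 ∈ [-19/170, 8/85)
j=8 picked index 7: u0 ∈ [-1/170, 29/170)
j=9 picked index 7: u0 ∈ [-9/85, 6/85)
intersection: [2/85, 11/170)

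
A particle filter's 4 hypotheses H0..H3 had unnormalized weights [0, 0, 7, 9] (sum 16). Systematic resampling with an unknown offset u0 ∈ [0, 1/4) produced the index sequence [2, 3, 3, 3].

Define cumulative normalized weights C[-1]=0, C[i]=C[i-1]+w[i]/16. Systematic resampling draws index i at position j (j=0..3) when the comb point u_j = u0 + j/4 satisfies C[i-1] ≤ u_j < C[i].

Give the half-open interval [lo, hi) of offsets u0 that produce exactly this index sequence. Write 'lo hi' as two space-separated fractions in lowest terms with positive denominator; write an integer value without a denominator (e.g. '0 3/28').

C = [0, 0, 7/16, 1]
j=0 picked index 2: u0 ∈ [0, 7/16)
j=1 picked index 3: u0 ∈ [3/16, 3/4)
j=2 picked index 3: u0 ∈ [-1/16, 1/2)
j=3 picked index 3: u0 ∈ [-5/16, 1/4)
intersection: [3/16, 1/4)

3/16 1/4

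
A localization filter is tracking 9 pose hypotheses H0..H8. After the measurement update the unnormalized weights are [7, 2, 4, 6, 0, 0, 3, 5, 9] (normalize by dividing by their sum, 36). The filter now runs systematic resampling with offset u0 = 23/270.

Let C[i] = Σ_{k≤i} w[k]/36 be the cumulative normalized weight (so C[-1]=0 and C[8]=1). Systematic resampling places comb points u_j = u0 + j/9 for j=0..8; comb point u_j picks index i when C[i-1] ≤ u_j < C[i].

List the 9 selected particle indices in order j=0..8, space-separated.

0 1 2 3 6 7 8 8 8

C = [7/36, 1/4, 13/36, 19/36, 19/36, 19/36, 11/18, 3/4, 1]
j=0: u_0=23/270 ∈ [0, 7/36) → index 0
j=1: u_1=53/270 ∈ [7/36, 1/4) → index 1
j=2: u_2=83/270 ∈ [1/4, 13/36) → index 2
j=3: u_3=113/270 ∈ [13/36, 19/36) → index 3
j=4: u_4=143/270 ∈ [19/36, 11/18) → index 6
j=5: u_5=173/270 ∈ [11/18, 3/4) → index 7
j=6: u_6=203/270 ∈ [3/4, 1) → index 8
j=7: u_7=233/270 ∈ [3/4, 1) → index 8
j=8: u_8=263/270 ∈ [3/4, 1) → index 8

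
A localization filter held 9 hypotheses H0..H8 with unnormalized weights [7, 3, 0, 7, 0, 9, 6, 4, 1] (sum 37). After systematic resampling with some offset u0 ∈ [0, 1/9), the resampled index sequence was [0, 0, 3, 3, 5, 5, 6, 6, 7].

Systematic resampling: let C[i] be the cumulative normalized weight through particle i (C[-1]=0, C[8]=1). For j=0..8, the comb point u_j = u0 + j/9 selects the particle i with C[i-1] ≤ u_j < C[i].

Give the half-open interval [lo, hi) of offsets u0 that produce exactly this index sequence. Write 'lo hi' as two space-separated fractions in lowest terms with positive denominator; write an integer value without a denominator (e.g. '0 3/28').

C = [7/37, 10/37, 10/37, 17/37, 17/37, 26/37, 32/37, 36/37, 1]
j=0 picked index 0: u0 ∈ [0, 7/37)
j=1 picked index 0: u0 ∈ [-1/9, 26/333)
j=2 picked index 3: u0 ∈ [16/333, 79/333)
j=3 picked index 3: u0 ∈ [-7/111, 14/111)
j=4 picked index 5: u0 ∈ [5/333, 86/333)
j=5 picked index 5: u0 ∈ [-32/333, 49/333)
j=6 picked index 6: u0 ∈ [4/111, 22/111)
j=7 picked index 6: u0 ∈ [-25/333, 29/333)
j=8 picked index 7: u0 ∈ [-8/333, 28/333)
intersection: [16/333, 26/333)

16/333 26/333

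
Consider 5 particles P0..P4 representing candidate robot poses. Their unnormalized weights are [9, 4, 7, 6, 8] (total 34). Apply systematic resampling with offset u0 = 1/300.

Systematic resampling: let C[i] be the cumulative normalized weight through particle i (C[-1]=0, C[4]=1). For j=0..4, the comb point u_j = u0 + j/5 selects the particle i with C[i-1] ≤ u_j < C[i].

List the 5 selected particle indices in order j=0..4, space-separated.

C = [9/34, 13/34, 10/17, 13/17, 1]
j=0: u_0=1/300 ∈ [0, 9/34) → index 0
j=1: u_1=61/300 ∈ [0, 9/34) → index 0
j=2: u_2=121/300 ∈ [13/34, 10/17) → index 2
j=3: u_3=181/300 ∈ [10/17, 13/17) → index 3
j=4: u_4=241/300 ∈ [13/17, 1) → index 4

0 0 2 3 4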